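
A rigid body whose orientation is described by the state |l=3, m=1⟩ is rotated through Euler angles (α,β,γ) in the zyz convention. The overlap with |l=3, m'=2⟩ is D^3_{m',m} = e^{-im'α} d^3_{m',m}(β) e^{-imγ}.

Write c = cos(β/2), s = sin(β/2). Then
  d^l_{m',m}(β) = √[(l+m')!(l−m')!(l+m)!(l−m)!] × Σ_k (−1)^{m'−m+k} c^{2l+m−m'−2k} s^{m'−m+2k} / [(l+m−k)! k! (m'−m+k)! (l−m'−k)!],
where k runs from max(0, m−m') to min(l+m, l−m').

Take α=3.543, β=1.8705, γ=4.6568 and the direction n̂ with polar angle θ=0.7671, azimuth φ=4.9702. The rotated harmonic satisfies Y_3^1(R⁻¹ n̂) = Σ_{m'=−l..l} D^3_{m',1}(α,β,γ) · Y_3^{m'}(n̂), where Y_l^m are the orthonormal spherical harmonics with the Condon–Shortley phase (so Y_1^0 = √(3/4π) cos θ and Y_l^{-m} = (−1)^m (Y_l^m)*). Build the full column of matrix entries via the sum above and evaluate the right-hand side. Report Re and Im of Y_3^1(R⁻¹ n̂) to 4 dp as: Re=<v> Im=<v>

Re=-0.1943 Im=-0.2269

Need the full column D^3_{m',1} for m'=−3..3 at α=3.5430, β=1.8705, γ=4.6568.
cos(β/2)=0.593617, sin(β/2)=0.804748
d^3_{-3,1}: single k=4 term ⇒ +0.572397;  D = +0.544940-0.175152i
d^3_{-2,1}: k∈[3..4] ⇒ +0.689491 -0.633585 = +0.055906;  D = -0.042310+0.036543i
d^3_{-1,1}: k∈[2..4] ⇒ +0.482499 -1.182338 +0.271618 = -0.428221;  D = -0.188955+0.384278i
d^3_{0,1}: k∈[1..3] ⇒ +0.205486 -1.132949 +0.694057 = -0.233405;  D = +0.012968-0.233045i
d^3_{1,1}: k∈[0..2] ⇒ +0.043756 -0.643332 +0.886753 = +0.287177;  D = -0.097344-0.270176i
d^3_{2,1}: k∈[0..1] ⇒ -0.187582 +0.689491 = +0.501908;  D = +0.341100+0.368188i
d^3_{3,1}: single k=0 term ⇒ +0.311452;  D = -0.284108-0.127613i
Y_3^{m'}(θ=0.7671,φ=4.9702) and Σ D·Y over m':
  (+0.5449-0.1752i)·(-0.0974-0.0998i)  (-0.0423+0.0365i)·(-0.3083+0.1748i)  (-0.1890+0.3843i)·(+0.0910+0.3452i)  (+0.0130-0.2330i)·(-0.1098+0.0000i)  (-0.0973-0.2702i)·(-0.0910+0.3452i)  (+0.3411+0.3682i)·(-0.3083-0.1748i)  (-0.2841-0.1276i)·(+0.0974-0.0998i)
Y_3^1(R⁻¹ n̂) = -0.194324-0.226877i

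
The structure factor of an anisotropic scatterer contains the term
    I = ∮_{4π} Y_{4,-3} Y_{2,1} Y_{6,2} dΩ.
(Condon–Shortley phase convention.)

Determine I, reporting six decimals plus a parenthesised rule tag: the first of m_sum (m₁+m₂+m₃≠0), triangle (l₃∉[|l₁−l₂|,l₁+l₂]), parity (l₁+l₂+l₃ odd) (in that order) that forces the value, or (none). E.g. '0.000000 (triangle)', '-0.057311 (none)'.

0.089969 (none)

m-sum 0 ✓  L=12 even ✓  2≤6≤6 ✓
Π(2lᵢ+1) = 9×5×13 = 585
triangle coeff Δ(4,2,6) = 1/6435
Σ_t [0,0]: t=0:+1/2304 = 1/2304
(3j)²=5/143 [(4 2 6; 0 0 0)], sign=+1
Σ_t [0,0]: t=0:+1/30240 = 1/30240
(3j)²=32/6435 [(4 2 6; -3 1 2)], sign=+1
⇒ 4πI² = 160/1573
I = (+1)√(160/1573/(4π)) = 0.08996855
No selection rule forces the value: the integral is nonzero (none).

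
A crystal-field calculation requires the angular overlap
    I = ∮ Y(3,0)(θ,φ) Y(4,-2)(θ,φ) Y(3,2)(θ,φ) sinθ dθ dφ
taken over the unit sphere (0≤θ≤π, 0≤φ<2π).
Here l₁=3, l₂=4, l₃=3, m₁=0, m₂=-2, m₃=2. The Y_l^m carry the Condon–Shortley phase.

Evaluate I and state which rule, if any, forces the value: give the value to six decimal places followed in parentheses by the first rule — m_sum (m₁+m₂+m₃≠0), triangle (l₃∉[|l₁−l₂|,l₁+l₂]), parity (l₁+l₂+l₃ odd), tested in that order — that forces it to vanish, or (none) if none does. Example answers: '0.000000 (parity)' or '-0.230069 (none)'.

Rules hold: Σm=0, L=10 even, 1≤3≤7.
N = 7·9·7 = 441
Δ = 4!·2!·4!/11! = 1/34650
Racah Σ t=1..3: t=1:−1/72 t=2:+1/16 t=3:−1/72 = 5/144
⇒ 3j(3 4 3; 0 0 0)² = 2/77, sgn -1
Racah Σ t=1..2: t=1:−1/72 t=2:+1/96 = -1/288
⇒ 3j(3 4 3; 0 -2 2)² = 1/462, sgn +1
4πI² = N·(3j₀)²·(3jₘ)² = 3/121
I = -1·√(0.0247934/4π) = -0.04441841
No selection rule forces the value: the integral is nonzero (none).

-0.044418 (none)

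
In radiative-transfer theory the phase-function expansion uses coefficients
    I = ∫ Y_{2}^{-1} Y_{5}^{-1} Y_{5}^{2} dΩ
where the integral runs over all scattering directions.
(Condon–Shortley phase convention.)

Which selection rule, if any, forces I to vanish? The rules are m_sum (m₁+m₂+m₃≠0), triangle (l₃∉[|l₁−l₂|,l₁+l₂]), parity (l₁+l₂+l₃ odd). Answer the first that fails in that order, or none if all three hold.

azimuthal sum: -1 − 1 + 2 = 0  ✓
3 ≤ 5 ≤ 7 (triangle on l)  ✓
L = 2 + 5 + 5 = 12 (even)  ✓

none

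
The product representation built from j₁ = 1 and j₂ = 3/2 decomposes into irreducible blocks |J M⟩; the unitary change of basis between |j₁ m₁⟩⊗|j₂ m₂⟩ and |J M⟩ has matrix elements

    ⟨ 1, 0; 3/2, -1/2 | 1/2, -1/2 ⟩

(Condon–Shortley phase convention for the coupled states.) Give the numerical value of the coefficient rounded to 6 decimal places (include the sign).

√[2·2!0!1!/4! · 1!1!1!2!0!1!] = √(1/3)
  +(−1)^1/∏(1,1,0,0,0,1)! = -1  (running -1)
⟨..|..⟩ = √(1/3)·(-1) = -0.577350

−√(1/3) ≈ -0.577350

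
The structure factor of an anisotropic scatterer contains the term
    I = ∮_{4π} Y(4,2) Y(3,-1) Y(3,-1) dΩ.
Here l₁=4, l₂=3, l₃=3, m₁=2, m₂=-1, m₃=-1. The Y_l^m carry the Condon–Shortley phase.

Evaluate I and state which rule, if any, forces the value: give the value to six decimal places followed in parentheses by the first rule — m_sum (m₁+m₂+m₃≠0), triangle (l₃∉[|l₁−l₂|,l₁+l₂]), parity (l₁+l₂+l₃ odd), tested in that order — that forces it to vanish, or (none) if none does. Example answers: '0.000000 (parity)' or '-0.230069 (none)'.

0.162193 (none)

Rules hold: Σm=0, L=10 even, 1≤3≤7.
N = 9·7·7 = 441
Δ = 4!·4!·2!/11! = 1/34650
Racah Σ t=1..3: t=1:−1/72 t=2:+1/16 t=3:−1/72 = 5/144
⇒ 3j(4 3 3; 0 0 0)² = 2/77, sgn -1
Racah Σ t=0..2: t=0:+1/192 t=1:−1/36 t=2:+1/192 = -5/288
⇒ 3j(4 3 3; 2 -1 -1)² = 20/693, sgn -1
4πI² = N·(3j₀)²·(3jₘ)² = 40/121
I = +1·√(0.330579/4π) = 0.16219310
No selection rule forces the value: the integral is nonzero (none).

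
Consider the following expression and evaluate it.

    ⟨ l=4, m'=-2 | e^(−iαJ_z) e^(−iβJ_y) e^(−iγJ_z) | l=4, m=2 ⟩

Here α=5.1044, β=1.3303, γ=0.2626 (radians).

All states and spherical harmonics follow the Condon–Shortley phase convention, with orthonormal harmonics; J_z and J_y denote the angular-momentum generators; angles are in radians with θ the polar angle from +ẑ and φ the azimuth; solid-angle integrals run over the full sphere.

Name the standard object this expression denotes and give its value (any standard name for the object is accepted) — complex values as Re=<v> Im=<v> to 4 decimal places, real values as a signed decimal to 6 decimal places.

Wigner D-matrix element, Re=-0.4298 Im=-0.1138

This is a Wigner D-matrix element — the rotation-matrix element ⟨l m'| R(α,β,γ) |l m⟩ in the angular-momentum basis.
Split into d^4_{-2,2}(β=1.3303) × two z-phases.
Half-angle: c=0.786824, s=0.617177. N=√(2·720·720·2)=1440.000000
k: max(0,(2)−(-2))=4 … min(4+(2),4−(-2))=6
  k=4: (−1)^0·1440.0000/(96)·0.7868^4·0.6172^4 = +0.834145
  k=5: (−1)^1·1440.0000/(120)·0.7868^2·0.6172^6 = -0.410578
  k=6: (−1)^2·1440.0000/(1440)·0.7868^0·0.6172^8 = +0.021051
d^4_{-2,2}(1.3303) = +0.834145 -0.410578 +0.021051 = +0.444618
Phases: e^{-i·(-2)·5.1044}=-0.708079-0.706133i, e^{-i·(2)·0.2626}=+0.865224-0.501386i ⇒ D=-0.429809-0.113796i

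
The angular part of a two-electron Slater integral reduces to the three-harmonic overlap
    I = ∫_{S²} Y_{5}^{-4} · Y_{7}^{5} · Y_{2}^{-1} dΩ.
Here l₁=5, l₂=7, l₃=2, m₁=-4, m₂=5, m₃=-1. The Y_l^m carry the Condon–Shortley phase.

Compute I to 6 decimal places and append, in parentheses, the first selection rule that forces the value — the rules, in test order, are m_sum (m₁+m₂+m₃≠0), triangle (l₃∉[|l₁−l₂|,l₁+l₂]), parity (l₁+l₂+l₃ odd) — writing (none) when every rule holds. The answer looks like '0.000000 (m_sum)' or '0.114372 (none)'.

-0.237707 (none)

Checks pass: Σm=0; 14 even; l₃=2∈[2,12].
(2·5+1)(2·7+1)(2·2+1) = 825
Δ: 10! 0! 4! / 15! → 1/15015
sum: t=5:−1/57600 = -1/57600
3j²(5 7 2; 0 0 0) = Δ·Π!·Σ² = 21/715  (sign -1)
sum: t=9:−1/2177280 = -1/2177280
3j²(5 7 2; -4 5 -1) = Δ·Π!·Σ² = 8/273  (sign +1)
combine: 4πI² = 825·21/715·8/273 = 120/169
take √, sign -1: I = -0.23770720
No selection rule forces the value: the integral is nonzero (none).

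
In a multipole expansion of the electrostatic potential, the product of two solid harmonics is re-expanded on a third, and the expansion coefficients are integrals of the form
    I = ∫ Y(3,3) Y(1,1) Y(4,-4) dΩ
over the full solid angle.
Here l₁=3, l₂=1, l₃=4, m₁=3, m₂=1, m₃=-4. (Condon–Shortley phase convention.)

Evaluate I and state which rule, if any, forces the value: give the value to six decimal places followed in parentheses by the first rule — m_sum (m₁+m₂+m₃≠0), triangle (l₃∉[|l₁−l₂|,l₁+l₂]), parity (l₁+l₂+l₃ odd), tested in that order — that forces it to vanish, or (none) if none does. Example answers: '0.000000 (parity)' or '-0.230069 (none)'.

m-sum 0 ✓  L=8 even ✓  2≤4≤4 ✓
Π(2lᵢ+1) = 7×3×9 = 189
triangle coeff Δ(3,1,4) = 1/252
Σ_t [0,0]: t=0:+1/36 = 1/36
(3j)²=4/63 [(3 1 4; 0 0 0)], sign=+1
Σ_t [0,0]: t=0:+1/1440 = 1/1440
(3j)²=1/9 [(3 1 4; 3 1 -4)], sign=+1
⇒ 4πI² = 4/3
I = (+1)√(4/3/(4π)) = 0.32573501
No selection rule forces the value: the integral is nonzero (none).

0.325735 (none)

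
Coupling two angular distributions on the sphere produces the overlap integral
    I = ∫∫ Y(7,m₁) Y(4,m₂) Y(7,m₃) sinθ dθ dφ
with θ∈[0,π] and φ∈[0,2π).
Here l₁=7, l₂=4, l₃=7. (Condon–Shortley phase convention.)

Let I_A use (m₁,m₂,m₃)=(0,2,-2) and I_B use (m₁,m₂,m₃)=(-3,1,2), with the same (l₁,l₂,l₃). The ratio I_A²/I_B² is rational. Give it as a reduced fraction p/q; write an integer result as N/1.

Shared (l₁,l₂,l₃)=(7,4,7): N and (l;000)² cancel in I_A²/I_B².
A: Δ = 4!·10!·4!/19! = 1/58198140; Racah Σ t=2..4: t=2:+1/1382400 t=3:−1/622080 t=4:+1/2903040 = -47/87091200; ⇒ 3j(7 4 7; 0 2 -2)² = 2209/277134, sgn +1
B: Δ = 4!·10!·4!/19! = 1/58198140; Racah Σ t=1..4: t=1:−1/52254720 t=2:+1/1935360 t=3:−1/725760 t=4:+1/2488320 = -5/10450944; ⇒ 3j(7 4 7; -3 1 2)² = 31250/2909907, sgn +1
I_A²/I_B² = (2209/277134)/(31250/2909907) = 46389/62500

46389/62500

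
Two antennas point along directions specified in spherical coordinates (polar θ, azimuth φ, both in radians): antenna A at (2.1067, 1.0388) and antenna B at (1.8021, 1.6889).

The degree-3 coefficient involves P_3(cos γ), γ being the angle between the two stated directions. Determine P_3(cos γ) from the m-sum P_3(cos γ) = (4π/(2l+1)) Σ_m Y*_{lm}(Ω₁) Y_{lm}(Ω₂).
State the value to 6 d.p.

0.026418

Summing Y*_{l m}(θ₁,φ₁)·Y_{l m}(θ₂,φ₂) over m ∈ [−3, 3]; prefactor 4π/(2·3+1) = 1.795196:
  m=-3: (-0.265115+0.006680i) × (+0.133494+0.360870i) = -0.037802-0.094780i  (running Σ = -0.037802-0.094780i)
  m=-2: (+0.187254-0.337291i) × (+0.215810-0.051946i) = +0.022890-0.082518i  (running Σ = -0.014911-0.177298i)
  m=-1: (+0.042801+0.072716i) × (+0.027326+0.230297i) = -0.015577+0.011844i  (running Σ = -0.030488-0.165454i)
  m=0: (+0.323240-0.000000i) × (+0.234168+0.000000i) = +0.075693+0.000000i  (running Σ = +0.045204-0.165454i)
  m=1: (-0.042801+0.072716i) × (-0.027326+0.230297i) = -0.015577-0.011844i  (running Σ = +0.029628-0.177298i)
  m=2: (+0.187254+0.337291i) × (+0.215810+0.051946i) = +0.022890+0.082518i  (running Σ = +0.052518-0.094780i)
  m=3: (+0.265115+0.006680i) × (-0.133494+0.360870i) = -0.037802+0.094780i  (running Σ = +0.014716+0.000000i)
Σ over m = +0.014716+0.000000i; ×(4π/7) → +0.026418+0.000000i. Real part: 0.026418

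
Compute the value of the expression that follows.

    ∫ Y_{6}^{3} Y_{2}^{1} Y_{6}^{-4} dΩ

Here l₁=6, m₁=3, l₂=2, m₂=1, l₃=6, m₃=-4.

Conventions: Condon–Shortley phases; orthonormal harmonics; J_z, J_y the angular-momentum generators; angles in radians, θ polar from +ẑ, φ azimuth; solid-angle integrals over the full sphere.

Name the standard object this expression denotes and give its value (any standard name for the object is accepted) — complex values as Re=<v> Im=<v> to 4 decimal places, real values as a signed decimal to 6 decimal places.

This is a Gaunt coefficient — the integral of a triple product of spherical harmonics over the sphere.
Checks pass: Σm=0; 14 even; l₃=6∈[4,8].
(2·6+1)(2·2+1)(2·6+1) = 845
Δ: 2! 10! 2! / 15! → 1/90090
sum: t=0:+1/69120 t=1:−1/14400 t=2:+1/69120 = -7/172800
3j²(6 2 6; 0 0 0) = Δ·Π!·Σ² = 14/715  (sign -1)
sum: t=1:−1/161280 t=2:+1/725760 = -1/207360
3j²(6 2 6; 3 1 -4) = Δ·Π!·Σ² = 7/286  (sign -1)
combine: 4πI² = 845·14/715·7/286 = 49/121
take √, sign +1: I = 0.17951487

Gaunt coefficient, +0.179515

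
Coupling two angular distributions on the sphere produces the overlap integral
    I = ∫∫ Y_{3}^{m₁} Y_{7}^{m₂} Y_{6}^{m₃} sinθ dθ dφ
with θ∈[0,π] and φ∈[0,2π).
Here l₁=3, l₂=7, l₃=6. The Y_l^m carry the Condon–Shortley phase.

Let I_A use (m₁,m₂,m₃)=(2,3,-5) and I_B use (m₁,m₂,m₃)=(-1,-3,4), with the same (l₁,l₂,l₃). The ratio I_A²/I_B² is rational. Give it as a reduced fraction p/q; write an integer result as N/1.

19855/36481

l's match ⇒ only the (l;m) 3-j factors differ between A and B.
A: triangle coeff Δ(3,7,6) = 1/2042040; Σ_t [0,1]: t=0:+1/87091200 t=1:−1/4354560 = -19/87091200; (3j)²=361/37128 [(3 7 6; 2 3 -5)], sign=+1
B: triangle coeff Δ(3,7,6) = 1/2042040; Σ_t [2,4]: t=2:+1/645120 t=3:−1/2177280 t=4:+1/174182400 = 191/174182400; (3j)²=36481/2042040 [(3 7 6; -1 -3 4)], sign=+1
I_A²/I_B² = (361/37128)/(36481/2042040) = 19855/36481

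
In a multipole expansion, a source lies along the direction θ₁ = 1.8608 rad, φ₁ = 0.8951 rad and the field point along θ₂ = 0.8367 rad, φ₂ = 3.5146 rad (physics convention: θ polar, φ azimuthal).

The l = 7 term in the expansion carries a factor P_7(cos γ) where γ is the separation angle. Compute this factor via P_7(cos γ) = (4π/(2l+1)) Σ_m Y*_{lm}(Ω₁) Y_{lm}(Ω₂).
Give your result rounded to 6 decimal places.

0.270889

Term-by-term m-sum for l=7 (normalisation 4π/15 = 0.837758):
  m=-7: (0.37091 - 0.00649j) × (0.05363 + 0.03146j) = 0.02010 + 0.01132j  (running Σ = 0.02010 + 0.01132j)
  m=-6: (-0.25337 + 0.32768j) × (-0.12990 - 0.16489j) = 0.08695 - 0.00079j  (running Σ = 0.10704 + 0.01054j)
  m=-5: (-0.00438 - 0.01816j) × (0.11604 + 0.38294j) = 0.00645 - 0.00379j  (running Σ = 0.11349 + 0.00675j)
  m=-4: (-0.31025 - 0.14561j) × (0.03331 - 0.42204j) = -0.07179 + 0.12609j  (running Σ = 0.04170 + 0.13284j)
  m=-3: (0.12590 - 0.06180j) × (-0.04312 + 0.08887j) = 0.00006 + 0.01385j  (running Σ = 0.04176 + 0.14669j)
  m=-2: (0.06224 - 0.27913j) × (-0.23612 + 0.21822j) = 0.04621 + 0.07949j  (running Σ = 0.08798 + 0.22618j)
  m=-1: (0.11346 + 0.14155j) × (0.23557 - 0.09219j) = 0.03978 + 0.02288j  (running Σ = 0.12775 + 0.24907j)
  m=0: (0.26637 + 0.00000j) × (0.25472 + 0.00000j) = 0.06785 + 0.00000j  (running Σ = 0.19560 + 0.24907j)
  m=1: (-0.11346 + 0.14155j) × (-0.23557 - 0.09219j) = 0.03978 - 0.02288j  (running Σ = 0.23537 + 0.22618j)
  m=2: (0.06224 + 0.27913j) × (-0.23612 - 0.21822j) = 0.04621 - 0.07949j  (running Σ = 0.28159 + 0.14669j)
  m=3: (-0.12590 - 0.06180j) × (0.04312 + 0.08887j) = 0.00006 - 0.01385j  (running Σ = 0.28165 + 0.13284j)
  m=4: (-0.31025 + 0.14561j) × (0.03331 + 0.42204j) = -0.07179 - 0.12609j  (running Σ = 0.20986 + 0.00675j)
  m=5: (0.00438 - 0.01816j) × (-0.11604 + 0.38294j) = 0.00645 + 0.00379j  (running Σ = 0.21631 + 0.01054j)
  m=6: (-0.25337 - 0.32768j) × (-0.12990 + 0.16489j) = 0.08695 + 0.00079j  (running Σ = 0.30325 + 0.01132j)
  m=7: (-0.37091 - 0.00649j) × (-0.05363 + 0.03146j) = 0.02010 - 0.01132j  (running Σ = 0.32335 - 0.00000j)
Σ over m = 0.32335 - 0.00000j; ×(4π/15) → 0.27089 - 0.00000j. Real part: 0.270889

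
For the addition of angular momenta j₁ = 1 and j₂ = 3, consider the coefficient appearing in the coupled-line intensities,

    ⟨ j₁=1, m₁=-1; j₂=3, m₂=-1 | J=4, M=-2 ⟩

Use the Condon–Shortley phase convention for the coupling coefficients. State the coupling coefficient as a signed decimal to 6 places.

triangle: 0!·2!·6!/9! = 1440/362880
(j±m)!: 0!·2!·2!·4!·2!·6! = 138240
prefactor² = (2J+1)·Δ·N² = 34560/7
  k=0: +1/(0!·0!·2!·2!·0!·4!) = 1/96
Σ = 1/96  ⇒  CG² = 34560/7·(1/96)² = 15/28
CG = +√(15/28) = +0.731925

+√(15/28) ≈ +0.731925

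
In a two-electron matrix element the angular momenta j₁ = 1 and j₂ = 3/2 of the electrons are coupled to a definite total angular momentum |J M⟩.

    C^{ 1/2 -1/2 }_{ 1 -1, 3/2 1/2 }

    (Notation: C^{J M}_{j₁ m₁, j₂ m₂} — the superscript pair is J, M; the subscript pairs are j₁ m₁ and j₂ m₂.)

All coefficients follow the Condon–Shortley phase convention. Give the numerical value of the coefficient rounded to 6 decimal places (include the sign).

j₁+j₂−J=2  J+j₁−j₂=0  J−j₁+j₂=1  j₁+j₂+J+1=4
(j₁±m₁, j₂±m₂, J±M) = (0,2,2,1,0,1)
P² = 2/3
sum k=2..2:
  [2] +1/2 = 1/2
S = 1/2
C² = P²·S² = 1/6 ; C = +0.408248

+√(1/6) = +0.408248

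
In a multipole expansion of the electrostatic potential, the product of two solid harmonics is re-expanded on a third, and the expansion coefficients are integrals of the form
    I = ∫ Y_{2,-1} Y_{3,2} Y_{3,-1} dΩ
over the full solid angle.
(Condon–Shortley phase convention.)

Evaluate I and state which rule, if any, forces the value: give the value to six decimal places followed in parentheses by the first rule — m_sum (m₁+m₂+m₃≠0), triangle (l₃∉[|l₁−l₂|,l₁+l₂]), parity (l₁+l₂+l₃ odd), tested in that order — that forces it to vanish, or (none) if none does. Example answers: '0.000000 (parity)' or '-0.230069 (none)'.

Checks pass: Σm=0; 8 even; l₃=3∈[1,5].
(2·2+1)(2·3+1)(2·3+1) = 245
Δ: 2! 2! 4! / 9! → 1/3780
sum: t=0:+1/24 t=1:−1/4 t=2:+1/24 = -1/6
3j²(2 3 3; 0 0 0) = Δ·Π!·Σ² = 4/105  (sign +1)
sum: t=1:−1/48 t=2:+1/12 = 1/16
3j²(2 3 3; -1 2 -1) = Δ·Π!·Σ² = 1/28  (sign +1)
combine: 4πI² = 245·4/105·1/28 = 1/3
take √, sign +1: I = 0.16286750
No selection rule forces the value: the integral is nonzero (none).

0.162868 (none)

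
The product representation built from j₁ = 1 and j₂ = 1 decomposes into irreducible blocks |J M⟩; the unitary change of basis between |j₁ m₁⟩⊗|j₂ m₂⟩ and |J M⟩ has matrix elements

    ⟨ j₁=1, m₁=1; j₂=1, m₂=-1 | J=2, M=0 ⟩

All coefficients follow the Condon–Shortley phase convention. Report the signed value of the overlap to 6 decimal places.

√[5·0!2!2!/5! · 2!0!0!2!2!2!] = √(8/3)
  +(−1)^0/∏(0,0,0,0,2,2)! = 1/4  (running 1/4)
⟨..|..⟩ = √(8/3)·(1/4) = +0.408248

+√(1/6) = +0.408248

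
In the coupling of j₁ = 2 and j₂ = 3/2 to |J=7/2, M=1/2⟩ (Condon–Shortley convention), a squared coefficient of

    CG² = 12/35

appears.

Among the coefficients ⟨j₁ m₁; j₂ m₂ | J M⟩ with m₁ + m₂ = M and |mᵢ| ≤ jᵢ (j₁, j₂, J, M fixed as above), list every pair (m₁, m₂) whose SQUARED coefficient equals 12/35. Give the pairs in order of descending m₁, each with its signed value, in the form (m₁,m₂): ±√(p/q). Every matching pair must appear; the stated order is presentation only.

Admissible pairs with m₁+m₂ = M = 1/2: (-1,3/2), (0,1/2), (1,-1/2), (2,-3/2)
  (m₁,m₂)=(2,-3/2): CG² = 1/35, CG = +√(1/35)
  (m₁,m₂)=(1,-1/2): CG² = 12/35, CG = +√(12/35)   ← matches the target
  (m₁,m₂)=(0,1/2): CG² = 18/35, CG = +√(18/35)
  (m₁,m₂)=(-1,3/2): CG² = 4/35, CG = +√(4/35)
Pairs with CG² = 12/35: (1,-1/2): +√(12/35)

(1,-1/2): +√(12/35)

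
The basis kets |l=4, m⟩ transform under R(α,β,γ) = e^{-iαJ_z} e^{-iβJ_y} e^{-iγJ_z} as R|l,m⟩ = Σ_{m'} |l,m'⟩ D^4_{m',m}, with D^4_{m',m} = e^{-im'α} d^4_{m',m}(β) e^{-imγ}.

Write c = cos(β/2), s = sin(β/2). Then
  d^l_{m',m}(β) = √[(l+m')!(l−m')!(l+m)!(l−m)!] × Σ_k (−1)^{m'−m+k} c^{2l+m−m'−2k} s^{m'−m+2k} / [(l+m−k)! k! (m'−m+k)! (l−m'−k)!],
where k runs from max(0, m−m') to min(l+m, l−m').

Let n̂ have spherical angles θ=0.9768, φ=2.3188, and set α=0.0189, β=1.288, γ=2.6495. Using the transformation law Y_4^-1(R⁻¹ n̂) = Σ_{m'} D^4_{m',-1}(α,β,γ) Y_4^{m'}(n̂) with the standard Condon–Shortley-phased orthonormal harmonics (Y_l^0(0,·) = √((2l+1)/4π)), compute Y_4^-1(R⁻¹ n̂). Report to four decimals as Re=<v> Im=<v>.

Re=0.3223 Im=0.0779

Need the full column D^4_{m',-1} for m'=−4..4 at α=0.0189, β=1.2880, γ=2.6495.
cos(β/2)=0.799701, sin(β/2)=0.600399
d^4_{-4,-1}: single k=3 term ⇒ +0.529726;  D = -0.484441+0.214303i
d^4_{-3,-1}: k∈[2..3] ⇒ +0.748367 -0.703054 = +0.045313;  D = -0.041086+0.019112i
d^4_{-2,-1}: k∈[1..3] ⇒ +0.532805 -1.501631 +0.564283 = -0.404543;  D = +0.363511-0.177524i
d^4_{-1,-1}: k∈[0..3] ⇒ +0.167270 -1.414281 +1.594376 -0.299568 = +0.047798;  D = -0.042546+0.021783i
d^4_{0,-1}: k∈[0..3] ⇒ -0.561625 +1.899430 -1.070652 +0.100582 = +0.367735;  D = -0.324101+0.173744i
d^4_{1,-1}: k∈[0..3] ⇒ +0.942854 -1.594376 +0.449351 -0.016886 = -0.219057;  D = +0.191074-0.107128i
d^4_{2,-1}: k∈[0..2] ⇒ -1.001087 +0.846425 -0.095421 = -0.250083;  D = +0.215787-0.126402i
d^4_{3,-1}: k∈[0..1] ⇒ +0.703054 -0.237774 = +0.465279;  D = -0.396956+0.242717i
d^4_{4,-1}: single k=0 term ⇒ -0.298591;  D = +0.251755-0.160549i
Y_4^{m'}(θ=0.9768,φ=2.3188) and Σ D·Y over m':
  (-0.4844+0.2143i)·(-0.2064-0.0311i)  (-0.0411+0.0191i)·(+0.3117-0.2486i)  (+0.3635-0.1775i)·(-0.0205+0.2732i)  (-0.0425+0.0218i)·(+0.1205+0.1299i)  (-0.3241+0.1737i)·(-0.3134+0.0000i)  (+0.1911-0.1071i)·(-0.1205+0.1299i)  (+0.2158-0.1264i)·(-0.0205-0.2732i)  (-0.3970+0.2427i)·(-0.3117-0.2486i)  (+0.2518-0.1605i)·(-0.2064+0.0311i)
Y_4^-1(R⁻¹ n̂) = +0.322325+0.077942i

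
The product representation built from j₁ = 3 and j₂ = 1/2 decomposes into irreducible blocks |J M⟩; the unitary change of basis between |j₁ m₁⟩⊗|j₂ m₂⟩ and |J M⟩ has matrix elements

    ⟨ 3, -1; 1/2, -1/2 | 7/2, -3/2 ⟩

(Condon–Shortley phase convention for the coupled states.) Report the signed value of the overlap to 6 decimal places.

+0.845154

triangle: 0!·6!·1!/8! = 720/40320
(j±m)!: 2!·4!·0!·1!·2!·5! = 11520
prefactor² = (2J+1)·Δ·N² = 11520/7
  k=0: +1/(0!·0!·4!·0!·2!·1!) = 1/48
Σ = 1/48  ⇒  CG² = 11520/7·(1/48)² = 5/7
CG = +√(5/7) = +0.845154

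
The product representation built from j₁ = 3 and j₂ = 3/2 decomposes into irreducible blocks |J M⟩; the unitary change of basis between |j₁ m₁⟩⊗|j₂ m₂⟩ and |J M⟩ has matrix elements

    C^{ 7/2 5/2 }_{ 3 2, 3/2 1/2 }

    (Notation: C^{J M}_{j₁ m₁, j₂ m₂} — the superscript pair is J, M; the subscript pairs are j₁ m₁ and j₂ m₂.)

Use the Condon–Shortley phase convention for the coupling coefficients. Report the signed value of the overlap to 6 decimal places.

+√(1/7) = +0.377964

triangle: 1!×5!×2!/9! = 240/362880
(j±m)!: 5!×1!×2!×1!×6!×1! = 172800
prefactor² = (2J+1)×Δ×N² = 6400/7
  k=0: +1/(0!×1!×1!×2!×4!×0!) = 1/48
  k=1: −1/(1!×0!×0!×1!×5!×1!) = -1/120
Σ = 1/80  ⇒  CG² = 6400/7×(1/80)² = 1/7
CG = +√(1/7) = +0.377964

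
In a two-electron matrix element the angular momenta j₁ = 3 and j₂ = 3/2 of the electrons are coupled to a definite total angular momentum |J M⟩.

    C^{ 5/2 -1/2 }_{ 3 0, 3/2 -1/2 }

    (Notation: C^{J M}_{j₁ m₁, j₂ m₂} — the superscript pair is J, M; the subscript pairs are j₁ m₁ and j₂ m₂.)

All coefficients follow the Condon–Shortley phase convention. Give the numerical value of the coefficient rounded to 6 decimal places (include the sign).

-0.414039  (= −√(6/35))

triangle: 2!×4!×1!/8! = 48/40320
(j±m)!: 3!×3!×1!×2!×2!×3! = 864
prefactor² = (2J+1)×Δ×N² = 216/35
  k=0: +1/(0!×2!×3!×1!×1!×0!) = 1/12
  k=1: −1/(1!×1!×2!×0!×2!×1!) = -1/4
Σ = -1/6  ⇒  CG² = 216/35×(-1/6)² = 6/35
CG = −√(6/35) = -0.414039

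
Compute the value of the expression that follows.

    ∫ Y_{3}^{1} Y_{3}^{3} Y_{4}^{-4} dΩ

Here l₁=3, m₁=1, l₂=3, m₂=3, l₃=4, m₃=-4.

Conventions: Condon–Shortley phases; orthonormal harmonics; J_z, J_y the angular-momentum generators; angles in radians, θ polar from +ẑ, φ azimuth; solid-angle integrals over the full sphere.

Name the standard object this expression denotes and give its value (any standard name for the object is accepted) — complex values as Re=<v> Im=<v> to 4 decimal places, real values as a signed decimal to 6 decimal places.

Gaunt coefficient, -0.166198

This is a Gaunt coefficient — the integral of a triple product of spherical harmonics over the sphere.
Rules hold: Σm=0, L=10 even, 0≤4≤6.
N = 7·7·9 = 441
Δ = 2!·4!·4!/11! = 1/34650
Racah Σ t=0..2: t=0:+1/72 t=1:−1/16 t=2:+1/72 = -5/144
⇒ 3j(3 3 4; 0 0 0)² = 2/77, sgn -1
Racah Σ t=2..2: t=2:+1/1152 = 1/1152
⇒ 3j(3 3 4; 1 3 -4)² = 1/33, sgn +1
4πI² = N·(3j₀)²·(3jₘ)² = 42/121
I = -1·√(0.347107/4π) = -0.16619847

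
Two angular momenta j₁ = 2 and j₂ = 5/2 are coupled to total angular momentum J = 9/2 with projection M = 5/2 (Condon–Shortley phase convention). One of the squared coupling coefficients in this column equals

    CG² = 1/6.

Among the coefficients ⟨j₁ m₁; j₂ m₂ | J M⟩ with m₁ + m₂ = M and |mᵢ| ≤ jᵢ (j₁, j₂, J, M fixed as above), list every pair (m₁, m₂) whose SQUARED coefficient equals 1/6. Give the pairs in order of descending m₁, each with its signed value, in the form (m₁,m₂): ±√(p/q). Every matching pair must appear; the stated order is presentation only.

Admissible pairs with m₁+m₂ = M = 5/2: (0,5/2), (1,3/2), (2,1/2)
  (m₁,m₂)=(2,1/2): CG² = 5/18, CG = +√(5/18)
  (m₁,m₂)=(1,3/2): CG² = 5/9, CG = +√(5/9)
  (m₁,m₂)=(0,5/2): CG² = 1/6, CG = +√(1/6)   ← matches the target
Pairs with CG² = 1/6: (0,5/2): +√(1/6)

(0,5/2): +√(1/6)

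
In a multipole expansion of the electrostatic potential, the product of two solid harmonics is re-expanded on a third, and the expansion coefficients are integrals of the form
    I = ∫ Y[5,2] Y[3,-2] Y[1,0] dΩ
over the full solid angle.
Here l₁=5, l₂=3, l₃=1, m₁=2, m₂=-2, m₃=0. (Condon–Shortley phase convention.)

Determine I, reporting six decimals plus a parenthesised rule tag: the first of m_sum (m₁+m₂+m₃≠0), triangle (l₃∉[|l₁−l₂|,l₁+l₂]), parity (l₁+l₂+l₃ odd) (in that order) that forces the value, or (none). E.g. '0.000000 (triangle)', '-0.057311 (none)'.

|5−3|≤1≤5+3 violated ⇒ I = 0

0.000000 (triangle)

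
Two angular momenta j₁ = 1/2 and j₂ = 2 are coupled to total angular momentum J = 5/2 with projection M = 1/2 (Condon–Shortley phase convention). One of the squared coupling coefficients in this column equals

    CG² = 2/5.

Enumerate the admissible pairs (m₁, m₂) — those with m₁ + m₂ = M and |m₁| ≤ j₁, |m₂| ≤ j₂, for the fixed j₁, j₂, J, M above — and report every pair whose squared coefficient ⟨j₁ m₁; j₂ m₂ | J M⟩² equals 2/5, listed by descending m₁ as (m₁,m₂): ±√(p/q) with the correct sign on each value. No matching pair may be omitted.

Admissible pairs with m₁+m₂ = M = 1/2: (-1/2,1), (1/2,0)
  (m₁,m₂)=(1/2,0): CG² = 3/5, CG = +√(3/5)
  (m₁,m₂)=(-1/2,1): CG² = 2/5, CG = +√(2/5)   ← matches the target
Pairs with CG² = 2/5: (-1/2,1): +√(2/5)

(-1/2,1): +√(2/5)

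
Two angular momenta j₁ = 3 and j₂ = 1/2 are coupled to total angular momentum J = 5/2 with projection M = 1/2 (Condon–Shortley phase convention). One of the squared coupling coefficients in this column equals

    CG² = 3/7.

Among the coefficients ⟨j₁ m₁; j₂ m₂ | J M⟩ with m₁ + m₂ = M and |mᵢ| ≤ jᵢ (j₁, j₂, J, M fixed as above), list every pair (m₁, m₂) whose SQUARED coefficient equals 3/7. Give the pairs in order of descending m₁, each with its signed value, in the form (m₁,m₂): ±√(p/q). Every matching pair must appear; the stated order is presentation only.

Admissible pairs with m₁+m₂ = M = 1/2: (0,1/2), (1,-1/2)
  (m₁,m₂)=(1,-1/2): CG² = 4/7, CG = +√(4/7)
  (m₁,m₂)=(0,1/2): CG² = 3/7, CG = −√(3/7)   ← matches the target
Pairs with CG² = 3/7: (0,1/2): −√(3/7)

(0,1/2): −√(3/7)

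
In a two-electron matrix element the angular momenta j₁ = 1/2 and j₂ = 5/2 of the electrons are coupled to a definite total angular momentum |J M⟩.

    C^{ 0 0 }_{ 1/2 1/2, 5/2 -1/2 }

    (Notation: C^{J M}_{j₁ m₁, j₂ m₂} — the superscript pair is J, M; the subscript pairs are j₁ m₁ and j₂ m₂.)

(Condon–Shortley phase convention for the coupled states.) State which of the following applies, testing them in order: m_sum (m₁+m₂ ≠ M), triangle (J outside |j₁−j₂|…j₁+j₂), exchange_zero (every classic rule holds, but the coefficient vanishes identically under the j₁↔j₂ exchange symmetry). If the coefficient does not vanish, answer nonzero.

triangle

m-sum: m₁+m₂ = 1/2+(-1/2) = 0, M = 0  ✓
triangle: need |j₁−j₂| ≤ J ≤ j₁+j₂, i.e. J ∈ [2, 3]; J = 0 is outside ✗ ⇒ coefficient is 0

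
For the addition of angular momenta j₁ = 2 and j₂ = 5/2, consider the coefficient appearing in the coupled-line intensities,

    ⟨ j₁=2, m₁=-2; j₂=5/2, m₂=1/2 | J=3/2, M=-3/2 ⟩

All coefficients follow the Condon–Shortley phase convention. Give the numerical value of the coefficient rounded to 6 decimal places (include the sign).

triangle: 3!*1!*2!/7! = 12/5040
(j±m)!: 0!*4!*3!*2!*0!*3! = 1728
prefactor² = (2J+1)*Δ*N² = 576/35
  k=3: −1/(3!*0!*1!*0!*0!*2!) = -1/12
Σ = -1/12  ⇒  CG² = 576/35*(-1/12)² = 4/35
CG = −√(4/35) = -0.338062

-0.338062  (= −√(4/35))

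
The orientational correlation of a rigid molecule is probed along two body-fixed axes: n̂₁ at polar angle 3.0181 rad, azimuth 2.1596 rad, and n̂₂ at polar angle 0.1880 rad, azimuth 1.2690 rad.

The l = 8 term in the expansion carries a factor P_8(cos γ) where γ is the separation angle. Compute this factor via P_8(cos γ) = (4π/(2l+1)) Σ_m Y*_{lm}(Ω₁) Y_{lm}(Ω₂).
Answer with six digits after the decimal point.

Expand P_8 via completeness: Σ_{m} conj(Y_{8,m}) at Ω₁ times Y_{8,m} at Ω₂ —
  [-8]  conj(Y_{8,-8})(Ω₁) = (-0.000000, -0.000000) ; Y_{8,-8}(Ω₂) = (-0.000001, 0.000001) ; Δ = (0.000000, 0.000000)
  [-7]  conj(Y_{8,-7})(Ω₁) = (0.000001, -0.000000) ; Y_{8,-7}(Ω₂) = (-0.000014, -0.000008) ; Δ = (-0.000000, 0.000000)
  [-6]  conj(Y_{8,-6})(Ω₁) = (0.000017, 0.000007) ; Y_{8,-6}(Ω₂) = (0.000051, -0.000210) ; Δ = (0.000000, -0.000000)
  [-5]  conj(Y_{8,-5})(Ω₁) = (0.000053, 0.000264) ; Y_{8,-5}(Ω₂) = (0.002086, -0.000129) ; Δ = (0.000000, 0.000001)
  [-4]  conj(Y_{8,-4})(Ω₁) = (-0.002115, 0.002119) ; Y_{8,-4}(Ω₂) = (0.005350, 0.014059) ; Δ = (-0.000041, -0.000018)
  [-3]  conj(Y_{8,-3})(Ω₁) = (-0.024187, -0.004793) ; Y_{8,-3}(Ω₂) = (-0.062712, 0.049216) ; Δ = (0.001753, -0.000890)
  [-2]  conj(Y_{8,-2})(Ω₁) = (-0.055118, -0.132882) ; Y_{8,-2}(Ω₂) = (-0.242979, -0.167516) ; Δ = (-0.008867, 0.041521)
  [-1]  conj(Y_{8,-1})(Ω₁) = (0.294436, -0.440888) ; Y_{8,-1}(Ω₂) = (0.197439, -0.634231) ; Δ = (-0.221492, -0.273789)
  [+0]  conj(Y_{8,0})(Ω₁) = (0.864894, -0.000000) ; Y_{8,0}(Ω₂) = (0.531962, 0.000000) ; Δ = (0.460090, 0.000000)
  [+1]  conj(Y_{8,1})(Ω₁) = (-0.294436, -0.440888) ; Y_{8,1}(Ω₂) = (-0.197439, -0.634231) ; Δ = (-0.221492, 0.273789)
  [+2]  conj(Y_{8,2})(Ω₁) = (-0.055118, 0.132882) ; Y_{8,2}(Ω₂) = (-0.242979, 0.167516) ; Δ = (-0.008867, -0.041521)
  [+3]  conj(Y_{8,3})(Ω₁) = (0.024187, -0.004793) ; Y_{8,3}(Ω₂) = (0.062712, 0.049216) ; Δ = (0.001753, 0.000890)
  [+4]  conj(Y_{8,4})(Ω₁) = (-0.002115, -0.002119) ; Y_{8,4}(Ω₂) = (0.005350, -0.014059) ; Δ = (-0.000041, 0.000018)
  [+5]  conj(Y_{8,5})(Ω₁) = (-0.000053, 0.000264) ; Y_{8,5}(Ω₂) = (-0.002086, -0.000129) ; Δ = (0.000000, -0.000001)
  [+6]  conj(Y_{8,6})(Ω₁) = (0.000017, -0.000007) ; Y_{8,6}(Ω₂) = (0.000051, 0.000210) ; Δ = (0.000000, 0.000000)
  [+7]  conj(Y_{8,7})(Ω₁) = (-0.000001, -0.000000) ; Y_{8,7}(Ω₂) = (0.000014, -0.000008) ; Δ = (-0.000000, -0.000000)
  [+8]  conj(Y_{8,8})(Ω₁) = (-0.000000, 0.000000) ; Y_{8,8}(Ω₂) = (-0.000001, -0.000001) ; Δ = (0.000000, -0.000000)
Total Σ_m = (0.002796, 0.000000). Multiply by 0.739198: (0.002067, 0.000000). P_8(cos γ) = 0.002067

0.002067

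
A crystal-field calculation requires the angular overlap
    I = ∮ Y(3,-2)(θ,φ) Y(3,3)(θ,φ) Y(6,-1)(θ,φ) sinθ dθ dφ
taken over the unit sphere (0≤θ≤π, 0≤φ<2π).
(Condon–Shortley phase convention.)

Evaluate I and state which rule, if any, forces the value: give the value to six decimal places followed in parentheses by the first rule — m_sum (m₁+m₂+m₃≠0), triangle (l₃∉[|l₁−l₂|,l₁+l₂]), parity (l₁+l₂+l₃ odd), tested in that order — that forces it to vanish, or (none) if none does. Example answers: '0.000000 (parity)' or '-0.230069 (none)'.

Checks pass: Σm=0; 12 even; l₃=6∈[0,6].
(2·3+1)(2·3+1)(2·6+1) = 637
Δ: 0! 6! 6! / 13! → 1/12012
sum: t=0:+1/1296 = 1/1296
3j²(3 3 6; 0 0 0) = Δ·Π!·Σ² = 100/3003  (sign +1)
sum: t=0:+1/86400 = 1/86400
3j²(3 3 6; -2 3 -1) = Δ·Π!·Σ² = 1/1716  (sign -1)
combine: 4πI² = 637·100/3003·1/1716 = 175/14157
take √, sign -1: I = -0.03136379
No selection rule forces the value: the integral is nonzero (none).

-0.031364 (none)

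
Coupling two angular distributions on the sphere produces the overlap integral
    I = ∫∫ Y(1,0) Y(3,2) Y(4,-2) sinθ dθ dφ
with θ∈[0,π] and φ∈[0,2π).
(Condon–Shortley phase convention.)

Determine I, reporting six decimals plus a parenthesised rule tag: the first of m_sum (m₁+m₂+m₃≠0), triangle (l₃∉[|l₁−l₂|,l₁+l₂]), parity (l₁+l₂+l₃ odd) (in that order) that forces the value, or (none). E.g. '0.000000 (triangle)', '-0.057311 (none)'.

Checks pass: Σm=0; 8 even; l₃=4∈[2,4].
(2·1+1)(2·3+1)(2·4+1) = 189
Δ: 0! 2! 6! / 9! → 1/252
sum: t=0:+1/36 = 1/36
3j²(1 3 4; 0 0 0) = Δ·Π!·Σ² = 4/63  (sign +1)
sum: t=0:+1/120 = 1/120
3j²(1 3 4; 0 2 -2) = Δ·Π!·Σ² = 1/21  (sign +1)
combine: 4πI² = 189·4/63·1/21 = 4/7
take √, sign +1: I = 0.21324362
No selection rule forces the value: the integral is nonzero (none).

0.213244 (none)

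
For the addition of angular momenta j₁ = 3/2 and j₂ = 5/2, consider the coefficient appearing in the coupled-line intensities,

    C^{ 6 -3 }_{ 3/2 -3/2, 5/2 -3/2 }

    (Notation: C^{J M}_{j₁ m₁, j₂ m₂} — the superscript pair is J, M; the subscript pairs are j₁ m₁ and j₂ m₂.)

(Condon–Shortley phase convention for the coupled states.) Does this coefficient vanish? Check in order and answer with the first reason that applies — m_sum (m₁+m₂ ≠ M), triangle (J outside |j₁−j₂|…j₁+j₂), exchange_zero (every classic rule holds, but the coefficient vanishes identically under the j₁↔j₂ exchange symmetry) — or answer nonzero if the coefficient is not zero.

m-sum: m₁+m₂ = -3/2+(-3/2) = -3, M = -3  ✓
triangle: need |j₁−j₂| ≤ J ≤ j₁+j₂, i.e. J ∈ [1, 4]; J = 6 is outside ✗ ⇒ coefficient is 0

triangle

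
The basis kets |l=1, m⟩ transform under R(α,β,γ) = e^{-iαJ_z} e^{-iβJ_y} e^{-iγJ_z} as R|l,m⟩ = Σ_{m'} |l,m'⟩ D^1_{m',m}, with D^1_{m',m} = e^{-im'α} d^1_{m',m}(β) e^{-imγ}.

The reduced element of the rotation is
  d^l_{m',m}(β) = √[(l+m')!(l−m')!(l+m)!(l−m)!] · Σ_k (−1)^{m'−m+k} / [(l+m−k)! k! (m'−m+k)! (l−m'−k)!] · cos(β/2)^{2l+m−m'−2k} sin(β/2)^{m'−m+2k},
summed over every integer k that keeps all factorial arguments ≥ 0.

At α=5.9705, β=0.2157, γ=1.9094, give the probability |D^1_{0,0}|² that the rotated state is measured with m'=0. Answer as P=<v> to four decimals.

D^1_{0,0}(5.9705,0.2157,1.9094) = e^{-i·0·5.9705}·d^1_{0,0}(0.2157)·e^{-i·0·1.9094}. Compute d first:
c=cos(0.215700/2)=0.994190, s=sin(0.215700/2)=0.107641; N=√[1·1·1·1]=1.000000
The bounds max(0,m−m')=0 and min(l+m,l−m')=1 give 2 terms
  k=0: (−1)^0·1.0000/(1)·0.9942^2·0.1076^0 = +0.988413
  k=1: (−1)^1·1.0000/(1)·0.9942^0·0.1076^2 = -0.011587
d^1_{0,0}(0.2157) = +0.988413 -0.011587 = +0.976827
|D^1_{0,0}|² = |d^1_{0,0}(β)|² = (+0.976827)² = 0.954191 (the z-rotation phases have unit modulus)

P=0.9542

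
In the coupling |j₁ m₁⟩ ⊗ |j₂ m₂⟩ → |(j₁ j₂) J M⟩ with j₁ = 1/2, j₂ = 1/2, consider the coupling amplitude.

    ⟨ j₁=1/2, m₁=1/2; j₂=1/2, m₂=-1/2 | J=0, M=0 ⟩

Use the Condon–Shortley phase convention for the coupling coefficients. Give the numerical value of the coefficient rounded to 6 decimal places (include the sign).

triangle: 1!·0!·0!/2! = 1/2
(j±m)!: 1!·0!·0!·1!·0!·0! = 1
prefactor² = (2J+1)·Δ·N² = 1/2
  k=0: +1/(0!·1!·0!·0!·0!·0!) = 1
Σ = 1  ⇒  CG² = 1/2·1² = 1/2
CG = +√(1/2) = +0.707107

+0.707107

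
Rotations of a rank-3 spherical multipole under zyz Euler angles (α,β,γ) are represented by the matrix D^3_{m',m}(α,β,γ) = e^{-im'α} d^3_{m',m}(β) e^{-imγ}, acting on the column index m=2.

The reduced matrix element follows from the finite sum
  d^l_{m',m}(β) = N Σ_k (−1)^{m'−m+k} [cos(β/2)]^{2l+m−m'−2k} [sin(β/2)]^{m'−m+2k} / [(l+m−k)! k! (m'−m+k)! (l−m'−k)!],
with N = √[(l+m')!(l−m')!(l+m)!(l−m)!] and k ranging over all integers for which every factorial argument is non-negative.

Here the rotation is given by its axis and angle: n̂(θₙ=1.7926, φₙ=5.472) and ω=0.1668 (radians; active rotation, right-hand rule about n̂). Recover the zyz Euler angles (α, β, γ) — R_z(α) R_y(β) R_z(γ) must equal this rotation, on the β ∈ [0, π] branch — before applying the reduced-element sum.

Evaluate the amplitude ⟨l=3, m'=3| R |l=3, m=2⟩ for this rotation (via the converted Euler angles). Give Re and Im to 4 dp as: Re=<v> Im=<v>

Axis–angle → zyz. n̂ = (sinθₙcosφₙ, sinθₙsinφₙ, cosθₙ) = (+0.671769, -0.707341, -0.219989), ω = 0.1668.
R = I cosω + sinω [n̂]ₓ + (1−cosω) n̂n̂ᵀ gives
  R = [+0.992384, +0.029929, -0.119489; -0.043119, +0.993065, -0.109373; +0.115387, +0.113692, +0.986793]
β = atan2(√(R₁₃²+R₂₃²), R₃₃) = 0.162705; α = atan2(R₂₃, R₁₃) mod 2π = 3.882816; γ = atan2(R₃₂, −R₃₁) mod 2π = 2.363594
D^3_{3,2}(3.8828,0.1627,2.3636) = e^{-i·3·3.8828}·d^3_{3,2}(0.1627)·e^{-i·2·2.3636}. Compute d first:
Half-angle: c=0.996693, s=0.081263. N=√(720·1·120·1)=293.938769
Admissible k: 0..0 (factorial args all ≥0)
  k=0: (−1)^1·293.9388/(120)·0.9967^5·0.0813^1 = -0.195782
d^3_{3,2}(0.1627) = -0.195782
D = (+0.607472+0.794341i)·(-0.195782)·(+0.014798+0.999890i) = +0.153741-0.121220i

Re=0.1537 Im=-0.1212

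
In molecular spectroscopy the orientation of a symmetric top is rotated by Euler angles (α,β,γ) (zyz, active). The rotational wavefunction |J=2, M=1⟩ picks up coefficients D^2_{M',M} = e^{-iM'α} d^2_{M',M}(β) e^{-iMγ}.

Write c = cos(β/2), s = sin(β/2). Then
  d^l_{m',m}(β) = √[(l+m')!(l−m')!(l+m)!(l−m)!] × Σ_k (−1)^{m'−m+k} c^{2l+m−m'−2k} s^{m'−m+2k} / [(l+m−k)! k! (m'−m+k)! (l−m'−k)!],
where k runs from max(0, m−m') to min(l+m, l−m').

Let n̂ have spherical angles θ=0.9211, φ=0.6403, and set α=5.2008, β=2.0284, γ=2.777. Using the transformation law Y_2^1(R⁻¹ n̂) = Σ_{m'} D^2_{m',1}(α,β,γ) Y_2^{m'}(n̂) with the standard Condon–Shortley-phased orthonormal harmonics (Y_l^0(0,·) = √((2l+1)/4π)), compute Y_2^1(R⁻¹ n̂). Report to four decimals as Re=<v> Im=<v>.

Need the full column D^2_{m',1} for m'=−2..2 at α=5.2008, β=2.0284, γ=2.7770.
cos(β/2)=0.528299, sin(β/2)=0.849058
d^2_{-2,1}: single k=3 term ⇒ +0.646729;  D = +0.147050+0.629789i
d^2_{-1,1}: k∈[2..3] ⇒ +0.603610 -0.519697 = +0.083913;  D = -0.063208+0.055192i
d^2_{0,1}: k∈[1..2] ⇒ +0.306657 -0.792078 = -0.485421;  D = +0.453514+0.173086i
d^2_{1,1}: k∈[0..1] ⇒ +0.077897 -0.603610 = -0.525713;  D = +0.064927+0.521688i
d^2_{2,1}: single k=0 term ⇒ -0.250385;  D = -0.204907+0.143894i
Y_2^{m'}(θ=0.9211,φ=0.6403) and Σ D·Y over m':
  (+0.1471+0.6298i)·(+0.0701-0.2347i)  (-0.0632+0.0552i)·(+0.2984-0.2223i)  (+0.4535+0.1731i)·(+0.0309+0.0000i)  (+0.0649+0.5217i)·(-0.2984-0.2223i)  (-0.2049+0.1439i)·(+0.0701+0.2347i)
Y_2^1(R⁻¹ n̂) = +0.213989-0.162627i

Re=0.2140 Im=-0.1626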